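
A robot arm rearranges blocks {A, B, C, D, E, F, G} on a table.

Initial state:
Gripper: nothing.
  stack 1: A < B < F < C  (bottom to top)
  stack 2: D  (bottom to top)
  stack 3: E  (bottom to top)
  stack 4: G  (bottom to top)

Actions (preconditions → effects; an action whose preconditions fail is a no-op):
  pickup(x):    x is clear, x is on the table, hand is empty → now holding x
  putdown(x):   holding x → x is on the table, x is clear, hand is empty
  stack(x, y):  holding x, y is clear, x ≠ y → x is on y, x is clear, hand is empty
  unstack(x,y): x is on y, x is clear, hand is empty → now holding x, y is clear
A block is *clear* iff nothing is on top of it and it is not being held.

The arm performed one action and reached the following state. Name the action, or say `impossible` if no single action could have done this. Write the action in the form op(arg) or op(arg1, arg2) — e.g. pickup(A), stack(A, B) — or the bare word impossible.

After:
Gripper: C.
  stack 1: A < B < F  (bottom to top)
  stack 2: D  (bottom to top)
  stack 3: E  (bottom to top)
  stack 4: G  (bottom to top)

target: towers=[A/B/F; D; E; G] holding=C
         pickup(G) → towers=[A/B/F/C; D; E] holding=G
         pickup(D) → towers=[A/B/F/C; E; G] holding=D
         pickup(E) → towers=[A/B/F/C; D; G] holding=E
     unstack(C, F) → towers=[A/B/F; D; E; G] holding=C  ← match

unstack(C, F)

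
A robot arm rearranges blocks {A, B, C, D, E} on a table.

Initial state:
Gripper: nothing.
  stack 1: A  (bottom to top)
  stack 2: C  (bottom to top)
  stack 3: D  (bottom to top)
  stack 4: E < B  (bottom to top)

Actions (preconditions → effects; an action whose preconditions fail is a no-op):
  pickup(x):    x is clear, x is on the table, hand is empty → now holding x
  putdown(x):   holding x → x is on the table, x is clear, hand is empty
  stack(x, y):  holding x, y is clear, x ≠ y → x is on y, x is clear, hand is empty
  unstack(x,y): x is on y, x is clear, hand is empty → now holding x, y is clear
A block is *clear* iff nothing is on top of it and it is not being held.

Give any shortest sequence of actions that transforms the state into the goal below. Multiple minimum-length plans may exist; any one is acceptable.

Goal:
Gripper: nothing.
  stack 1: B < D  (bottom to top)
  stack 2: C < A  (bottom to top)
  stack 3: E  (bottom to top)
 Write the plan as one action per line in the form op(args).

step 1 (unstack(B, E)): towers=[A; C; D; E] holding=B
step 2 (putdown(B)): towers=[A; B; C; D; E] holding=-
step 3 (pickup(D)): towers=[A; B; C; E] holding=D
step 4 (stack(D, B)): towers=[A; B/D; C; E] holding=-
step 5 (pickup(A)): towers=[B/D; C; E] holding=A
step 6 (stack(A, C)): towers=[B/D; C/A; E] holding=-
goal check: towers=[B/D; C/A; E] holding=- — reached (length 6, optimal by BFS)

unstack(B, E)
putdown(B)
pickup(D)
stack(D, B)
pickup(A)
stack(A, C)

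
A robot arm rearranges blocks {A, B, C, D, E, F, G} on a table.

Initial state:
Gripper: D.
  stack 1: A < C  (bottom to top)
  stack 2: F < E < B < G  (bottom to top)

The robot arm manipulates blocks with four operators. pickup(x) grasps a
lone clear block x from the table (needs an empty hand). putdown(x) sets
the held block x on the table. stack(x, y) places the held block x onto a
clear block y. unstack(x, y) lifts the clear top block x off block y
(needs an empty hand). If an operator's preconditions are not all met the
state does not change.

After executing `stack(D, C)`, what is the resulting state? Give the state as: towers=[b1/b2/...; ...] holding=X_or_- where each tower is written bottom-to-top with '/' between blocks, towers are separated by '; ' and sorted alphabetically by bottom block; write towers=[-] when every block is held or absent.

before: towers=[A/C; F/E/B/G] holding=D
pre[stack(D, C)]: holding(D) yes, clear(C) yes, D≠C yes
all met → apply stack(D, C)
after:  towers=[A/C/D; F/E/B/G] holding=-

towers=[A/C/D; F/E/B/G] holding=-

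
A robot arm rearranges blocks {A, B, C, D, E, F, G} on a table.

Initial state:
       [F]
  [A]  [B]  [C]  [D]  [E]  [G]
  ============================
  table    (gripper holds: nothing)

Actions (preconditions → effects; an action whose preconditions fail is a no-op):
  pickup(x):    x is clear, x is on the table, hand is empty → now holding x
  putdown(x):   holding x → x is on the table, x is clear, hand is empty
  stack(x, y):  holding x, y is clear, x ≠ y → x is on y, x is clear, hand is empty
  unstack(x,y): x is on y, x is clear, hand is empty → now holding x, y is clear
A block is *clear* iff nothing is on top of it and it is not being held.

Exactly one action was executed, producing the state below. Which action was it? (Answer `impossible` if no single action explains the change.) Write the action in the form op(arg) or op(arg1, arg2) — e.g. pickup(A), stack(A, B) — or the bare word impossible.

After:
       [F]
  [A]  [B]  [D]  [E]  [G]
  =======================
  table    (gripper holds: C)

target: towers=[A; B/F; D; E; G] holding=C
     unstack(F, B) → towers=[A; B; C; D; E; G] holding=F
         pickup(G) → towers=[A; B/F; C; D; E] holding=G
         pickup(D) → towers=[A; B/F; C; E; G] holding=D
         pickup(A) → towers=[B/F; C; D; E; G] holding=A
         pickup(E) → towers=[A; B/F; C; D; G] holding=E
         pickup(C) → towers=[A; B/F; D; E; G] holding=C  ← match

pickup(C)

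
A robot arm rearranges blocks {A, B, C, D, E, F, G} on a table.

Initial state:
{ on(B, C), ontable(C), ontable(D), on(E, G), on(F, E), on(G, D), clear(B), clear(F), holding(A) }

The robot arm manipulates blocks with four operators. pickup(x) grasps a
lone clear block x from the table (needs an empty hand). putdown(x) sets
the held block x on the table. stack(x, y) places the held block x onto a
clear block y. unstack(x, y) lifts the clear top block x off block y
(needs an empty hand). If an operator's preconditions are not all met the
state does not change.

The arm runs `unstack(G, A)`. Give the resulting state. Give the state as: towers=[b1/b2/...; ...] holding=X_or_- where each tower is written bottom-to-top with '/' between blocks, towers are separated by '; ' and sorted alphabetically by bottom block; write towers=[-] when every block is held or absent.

before: towers=[C/B; D/G/E/F] holding=A
pre[unstack(G, A)]: on(G,A) fail, clear(G) fail, handempty fail
on(G,A), clear(G), handempty unmet → unstack(G, A) is a no-op
after:  towers=[C/B; D/G/E/F] holding=A

towers=[C/B; D/G/E/F] holding=A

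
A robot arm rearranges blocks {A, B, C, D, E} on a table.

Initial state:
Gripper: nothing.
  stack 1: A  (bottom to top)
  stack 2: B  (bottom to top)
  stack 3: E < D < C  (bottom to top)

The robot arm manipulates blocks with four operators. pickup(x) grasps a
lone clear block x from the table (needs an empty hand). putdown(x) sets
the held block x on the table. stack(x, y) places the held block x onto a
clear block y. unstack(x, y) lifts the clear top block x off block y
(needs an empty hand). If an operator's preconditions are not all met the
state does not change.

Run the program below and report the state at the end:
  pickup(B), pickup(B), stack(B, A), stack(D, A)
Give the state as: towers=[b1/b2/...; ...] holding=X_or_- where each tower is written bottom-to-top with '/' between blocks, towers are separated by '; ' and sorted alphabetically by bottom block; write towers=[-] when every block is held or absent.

towers=[A/B; E/D/C] holding=-

step 1 (pickup(B)): towers=[A; E/D/C] holding=B
step 2 (pickup(B)) [no-op]: towers=[A; E/D/C] holding=B
step 3 (stack(B, A)): towers=[A/B; E/D/C] holding=-
step 4 (stack(D, A)) [no-op]: towers=[A/B; E/D/C] holding=-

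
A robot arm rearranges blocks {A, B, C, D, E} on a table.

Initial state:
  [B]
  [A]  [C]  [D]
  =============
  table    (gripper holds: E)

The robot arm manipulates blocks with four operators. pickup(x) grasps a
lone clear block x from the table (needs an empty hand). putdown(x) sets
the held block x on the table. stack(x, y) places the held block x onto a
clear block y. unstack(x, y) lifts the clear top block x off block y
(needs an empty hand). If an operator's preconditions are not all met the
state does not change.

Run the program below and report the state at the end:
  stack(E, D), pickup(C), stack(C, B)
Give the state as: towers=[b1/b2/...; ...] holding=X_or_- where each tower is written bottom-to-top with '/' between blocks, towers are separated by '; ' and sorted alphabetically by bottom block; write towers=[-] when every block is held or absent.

step 1 (stack(E, D)): towers=[A/B; C; D/E] holding=-
step 2 (pickup(C)): towers=[A/B; D/E] holding=C
step 3 (stack(C, B)): towers=[A/B/C; D/E] holding=-

towers=[A/B/C; D/E] holding=-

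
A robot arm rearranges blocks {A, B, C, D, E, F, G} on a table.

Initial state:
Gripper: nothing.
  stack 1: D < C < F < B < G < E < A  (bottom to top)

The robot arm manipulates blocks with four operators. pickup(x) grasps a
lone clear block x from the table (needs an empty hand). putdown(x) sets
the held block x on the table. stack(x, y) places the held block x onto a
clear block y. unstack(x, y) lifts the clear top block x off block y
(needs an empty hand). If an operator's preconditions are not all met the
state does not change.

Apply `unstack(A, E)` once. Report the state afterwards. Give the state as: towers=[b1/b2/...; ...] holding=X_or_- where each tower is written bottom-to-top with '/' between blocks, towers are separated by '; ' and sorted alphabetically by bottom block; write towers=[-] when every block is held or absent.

towers=[D/C/F/B/G/E] holding=A

before: towers=[D/C/F/B/G/E/A] holding=-
pre[unstack(A, E)]: on(A,E) ok, clear(A) ok, handempty ok
all met → apply unstack(A, E)
after:  towers=[D/C/F/B/G/E] holding=A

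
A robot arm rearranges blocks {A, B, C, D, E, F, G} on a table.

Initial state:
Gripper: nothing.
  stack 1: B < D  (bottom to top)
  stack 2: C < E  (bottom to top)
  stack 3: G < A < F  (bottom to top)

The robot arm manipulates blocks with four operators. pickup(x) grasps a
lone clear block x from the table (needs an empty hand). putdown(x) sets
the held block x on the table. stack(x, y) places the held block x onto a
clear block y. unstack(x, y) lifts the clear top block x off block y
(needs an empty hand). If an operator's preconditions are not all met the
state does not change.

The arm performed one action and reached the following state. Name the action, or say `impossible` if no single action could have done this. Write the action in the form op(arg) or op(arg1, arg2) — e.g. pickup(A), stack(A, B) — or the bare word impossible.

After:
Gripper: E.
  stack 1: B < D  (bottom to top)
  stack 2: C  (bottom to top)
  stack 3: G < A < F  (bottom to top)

target: towers=[B/D; C; G/A/F] holding=E
     unstack(F, A) → towers=[B/D; C/E; G/A] holding=F
     unstack(D, B) → towers=[B; C/E; G/A/F] holding=D
     unstack(E, C) → towers=[B/D; C; G/A/F] holding=E  ← match

unstack(E, C)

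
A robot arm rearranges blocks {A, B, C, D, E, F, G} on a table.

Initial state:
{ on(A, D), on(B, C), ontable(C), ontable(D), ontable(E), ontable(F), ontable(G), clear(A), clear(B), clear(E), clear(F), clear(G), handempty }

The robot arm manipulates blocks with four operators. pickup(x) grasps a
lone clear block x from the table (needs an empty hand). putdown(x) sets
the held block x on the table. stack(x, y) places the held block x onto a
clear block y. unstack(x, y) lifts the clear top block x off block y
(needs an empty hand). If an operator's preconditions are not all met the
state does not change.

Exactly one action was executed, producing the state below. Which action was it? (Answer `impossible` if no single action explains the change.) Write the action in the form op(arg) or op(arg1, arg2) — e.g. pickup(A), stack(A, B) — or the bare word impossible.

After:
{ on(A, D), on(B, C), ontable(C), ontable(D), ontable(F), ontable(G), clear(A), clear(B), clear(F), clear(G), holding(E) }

target: towers=[C/B; D/A; F; G] holding=E
     unstack(B, C) → towers=[C; D/A; E; F; G] holding=B
         pickup(F) → towers=[C/B; D/A; E; G] holding=F
         pickup(G) → towers=[C/B; D/A; E; F] holding=G
     unstack(A, D) → towers=[C/B; D; E; F; G] holding=A
         pickup(E) → towers=[C/B; D/A; F; G] holding=E  ← match

pickup(E)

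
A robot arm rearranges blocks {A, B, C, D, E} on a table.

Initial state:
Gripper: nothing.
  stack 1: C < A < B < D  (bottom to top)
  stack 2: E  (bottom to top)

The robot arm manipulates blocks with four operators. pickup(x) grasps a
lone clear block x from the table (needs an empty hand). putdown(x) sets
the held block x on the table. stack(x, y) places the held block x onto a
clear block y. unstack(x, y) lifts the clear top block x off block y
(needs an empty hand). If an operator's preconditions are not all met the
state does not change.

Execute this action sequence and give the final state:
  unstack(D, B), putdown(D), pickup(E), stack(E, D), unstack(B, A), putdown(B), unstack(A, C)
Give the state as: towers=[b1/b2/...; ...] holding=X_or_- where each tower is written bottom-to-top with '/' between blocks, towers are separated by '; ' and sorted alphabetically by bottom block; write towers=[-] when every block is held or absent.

step 1 (unstack(D, B)): towers=[C/A/B; E] holding=D
step 2 (putdown(D)): towers=[C/A/B; D; E] holding=-
step 3 (pickup(E)): towers=[C/A/B; D] holding=E
step 4 (stack(E, D)): towers=[C/A/B; D/E] holding=-
step 5 (unstack(B, A)): towers=[C/A; D/E] holding=B
step 6 (putdown(B)): towers=[B; C/A; D/E] holding=-
step 7 (unstack(A, C)): towers=[B; C; D/E] holding=A

towers=[B; C; D/E] holding=A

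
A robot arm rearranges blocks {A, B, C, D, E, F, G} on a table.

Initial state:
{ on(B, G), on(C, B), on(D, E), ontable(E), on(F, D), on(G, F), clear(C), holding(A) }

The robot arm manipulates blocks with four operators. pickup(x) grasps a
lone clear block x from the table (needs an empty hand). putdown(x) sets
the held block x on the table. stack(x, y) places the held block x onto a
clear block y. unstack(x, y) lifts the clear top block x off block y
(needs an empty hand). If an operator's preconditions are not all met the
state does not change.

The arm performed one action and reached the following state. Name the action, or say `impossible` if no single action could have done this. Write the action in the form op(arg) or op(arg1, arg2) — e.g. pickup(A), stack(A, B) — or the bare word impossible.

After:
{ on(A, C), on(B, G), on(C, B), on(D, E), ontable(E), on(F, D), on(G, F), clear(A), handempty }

target: towers=[E/D/F/G/B/C/A] holding=-
        putdown(A) → towers=[A; E/D/F/G/B/C] holding=-
       stack(A, C) → towers=[E/D/F/G/B/C/A] holding=-  ← match

stack(A, C)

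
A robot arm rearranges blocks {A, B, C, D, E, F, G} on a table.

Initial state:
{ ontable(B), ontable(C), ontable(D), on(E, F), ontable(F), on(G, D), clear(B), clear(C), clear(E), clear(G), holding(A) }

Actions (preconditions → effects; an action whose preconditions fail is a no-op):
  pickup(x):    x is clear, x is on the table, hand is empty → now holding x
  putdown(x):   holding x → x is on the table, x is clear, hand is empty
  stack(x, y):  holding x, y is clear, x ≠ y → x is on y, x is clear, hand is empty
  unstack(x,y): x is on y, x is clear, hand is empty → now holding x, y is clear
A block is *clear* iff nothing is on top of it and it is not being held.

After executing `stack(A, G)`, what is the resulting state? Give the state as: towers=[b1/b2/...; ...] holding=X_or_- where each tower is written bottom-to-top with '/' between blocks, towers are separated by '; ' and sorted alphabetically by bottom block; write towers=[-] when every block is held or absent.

towers=[B; C; D/G/A; F/E] holding=-

before: towers=[B; C; D/G; F/E] holding=A
pre[stack(A, G)]: holding(A) ok, clear(G) ok, A≠G ok
all met → apply stack(A, G)
after:  towers=[B; C; D/G/A; F/E] holding=-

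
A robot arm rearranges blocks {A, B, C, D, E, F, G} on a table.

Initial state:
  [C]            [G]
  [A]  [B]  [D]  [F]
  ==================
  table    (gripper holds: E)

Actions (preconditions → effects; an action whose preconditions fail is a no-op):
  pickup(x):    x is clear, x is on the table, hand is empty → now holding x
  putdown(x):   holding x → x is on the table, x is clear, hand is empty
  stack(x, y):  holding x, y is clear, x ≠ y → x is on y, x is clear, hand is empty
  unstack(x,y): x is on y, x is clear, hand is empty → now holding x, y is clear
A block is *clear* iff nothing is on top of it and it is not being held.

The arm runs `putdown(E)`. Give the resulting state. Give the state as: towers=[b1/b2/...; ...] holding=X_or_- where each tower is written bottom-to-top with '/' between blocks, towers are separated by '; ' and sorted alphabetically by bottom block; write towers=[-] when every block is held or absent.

towers=[A/C; B; D; E; F/G] holding=-

before: towers=[A/C; B; D; F/G] holding=E
pre[putdown(E)]: holding(E) ✓
all met → apply putdown(E)
after:  towers=[A/C; B; D; E; F/G] holding=-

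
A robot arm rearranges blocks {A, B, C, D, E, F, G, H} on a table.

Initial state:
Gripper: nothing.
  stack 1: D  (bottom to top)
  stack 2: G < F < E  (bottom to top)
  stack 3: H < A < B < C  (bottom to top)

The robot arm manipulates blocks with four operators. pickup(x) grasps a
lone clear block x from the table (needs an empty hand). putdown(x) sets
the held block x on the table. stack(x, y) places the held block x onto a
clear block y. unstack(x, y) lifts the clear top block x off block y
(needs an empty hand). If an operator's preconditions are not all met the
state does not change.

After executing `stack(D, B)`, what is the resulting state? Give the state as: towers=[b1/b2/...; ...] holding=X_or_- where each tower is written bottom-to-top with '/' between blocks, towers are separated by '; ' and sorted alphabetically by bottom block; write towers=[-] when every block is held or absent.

before: towers=[D; G/F/E; H/A/B/C] holding=-
pre[stack(D, B)]: holding(D) ✗, clear(B) ✗, D≠B ✓
holding(D), clear(B) unmet → stack(D, B) is a no-op
after:  towers=[D; G/F/E; H/A/B/C] holding=-

towers=[D; G/F/E; H/A/B/C] holding=-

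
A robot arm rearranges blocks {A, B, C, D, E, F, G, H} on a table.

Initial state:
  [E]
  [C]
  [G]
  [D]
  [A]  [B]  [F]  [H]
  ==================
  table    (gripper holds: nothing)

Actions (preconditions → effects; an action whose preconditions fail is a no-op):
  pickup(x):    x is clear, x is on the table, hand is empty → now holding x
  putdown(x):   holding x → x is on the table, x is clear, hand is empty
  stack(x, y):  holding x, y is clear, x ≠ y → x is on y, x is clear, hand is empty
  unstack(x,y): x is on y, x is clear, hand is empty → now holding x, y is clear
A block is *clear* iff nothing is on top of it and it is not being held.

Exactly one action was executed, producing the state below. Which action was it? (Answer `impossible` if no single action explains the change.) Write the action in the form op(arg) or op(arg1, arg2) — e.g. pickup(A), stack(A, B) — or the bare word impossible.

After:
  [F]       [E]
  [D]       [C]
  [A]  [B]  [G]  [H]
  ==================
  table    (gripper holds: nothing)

impossible

target: towers=[A/D/F; B; G/C/E; H] holding=-
     unstack(E, C) → towers=[A/D/G/C; B; F; H] holding=E
         pickup(H) → towers=[A/D/G/C/E; B; F] holding=H
         pickup(B) → towers=[A/D/G/C/E; F; H] holding=B
         pickup(F) → towers=[A/D/G/C/E; B; H] holding=F
none of the 4 applicable actions match → impossible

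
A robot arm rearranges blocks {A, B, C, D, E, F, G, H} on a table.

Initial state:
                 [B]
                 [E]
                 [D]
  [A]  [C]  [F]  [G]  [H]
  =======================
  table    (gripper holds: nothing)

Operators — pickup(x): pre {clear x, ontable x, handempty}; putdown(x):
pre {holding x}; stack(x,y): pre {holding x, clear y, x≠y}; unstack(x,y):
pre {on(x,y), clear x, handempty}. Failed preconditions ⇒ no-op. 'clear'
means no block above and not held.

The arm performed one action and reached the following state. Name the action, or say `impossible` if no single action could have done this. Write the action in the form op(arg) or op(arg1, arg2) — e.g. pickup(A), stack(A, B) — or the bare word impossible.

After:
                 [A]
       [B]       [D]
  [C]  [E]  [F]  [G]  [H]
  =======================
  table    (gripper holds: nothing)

impossible

target: towers=[C; E/B; F; G/D/A; H] holding=-
         pickup(A) → towers=[C; F; G/D/E/B; H] holding=A
         pickup(H) → towers=[A; C; F; G/D/E/B] holding=H
     unstack(B, E) → towers=[A; C; F; G/D/E; H] holding=B
         pickup(F) → towers=[A; C; G/D/E/B; H] holding=F
         pickup(C) → towers=[A; F; G/D/E/B; H] holding=C
none of the 5 applicable actions match → impossible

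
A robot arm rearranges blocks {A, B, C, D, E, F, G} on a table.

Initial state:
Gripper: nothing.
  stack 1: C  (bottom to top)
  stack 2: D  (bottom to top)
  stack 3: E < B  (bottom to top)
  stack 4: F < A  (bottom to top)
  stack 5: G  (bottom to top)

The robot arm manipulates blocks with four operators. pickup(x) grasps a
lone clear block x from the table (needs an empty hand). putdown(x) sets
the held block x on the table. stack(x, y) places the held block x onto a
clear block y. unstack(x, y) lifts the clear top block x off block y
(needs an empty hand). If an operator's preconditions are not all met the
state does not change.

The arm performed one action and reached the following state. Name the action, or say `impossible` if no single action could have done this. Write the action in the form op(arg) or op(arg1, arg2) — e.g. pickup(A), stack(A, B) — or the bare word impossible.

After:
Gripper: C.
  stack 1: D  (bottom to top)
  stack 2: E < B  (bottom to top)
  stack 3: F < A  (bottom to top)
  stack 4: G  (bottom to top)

target: towers=[D; E/B; F/A; G] holding=C
     unstack(B, E) → towers=[C; D; E; F/A; G] holding=B
         pickup(G) → towers=[C; D; E/B; F/A] holding=G
         pickup(D) → towers=[C; E/B; F/A; G] holding=D
     unstack(A, F) → towers=[C; D; E/B; F; G] holding=A
         pickup(C) → towers=[D; E/B; F/A; G] holding=C  ← match

pickup(C)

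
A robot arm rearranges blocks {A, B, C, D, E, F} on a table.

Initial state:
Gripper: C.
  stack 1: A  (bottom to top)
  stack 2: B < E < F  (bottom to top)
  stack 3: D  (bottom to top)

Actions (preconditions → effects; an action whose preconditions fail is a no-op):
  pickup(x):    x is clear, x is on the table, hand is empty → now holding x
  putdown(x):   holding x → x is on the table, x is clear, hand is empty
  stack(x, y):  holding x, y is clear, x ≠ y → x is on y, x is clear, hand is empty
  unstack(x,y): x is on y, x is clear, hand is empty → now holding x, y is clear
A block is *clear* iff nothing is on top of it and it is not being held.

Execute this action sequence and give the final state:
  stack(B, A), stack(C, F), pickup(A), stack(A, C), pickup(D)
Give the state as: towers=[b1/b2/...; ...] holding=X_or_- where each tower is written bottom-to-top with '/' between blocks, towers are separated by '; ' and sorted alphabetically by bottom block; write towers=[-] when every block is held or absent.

towers=[B/E/F/C/A] holding=D

step 1 (stack(B, A)) [no-op]: towers=[A; B/E/F; D] holding=C
step 2 (stack(C, F)): towers=[A; B/E/F/C; D] holding=-
step 3 (pickup(A)): towers=[B/E/F/C; D] holding=A
step 4 (stack(A, C)): towers=[B/E/F/C/A; D] holding=-
step 5 (pickup(D)): towers=[B/E/F/C/A] holding=D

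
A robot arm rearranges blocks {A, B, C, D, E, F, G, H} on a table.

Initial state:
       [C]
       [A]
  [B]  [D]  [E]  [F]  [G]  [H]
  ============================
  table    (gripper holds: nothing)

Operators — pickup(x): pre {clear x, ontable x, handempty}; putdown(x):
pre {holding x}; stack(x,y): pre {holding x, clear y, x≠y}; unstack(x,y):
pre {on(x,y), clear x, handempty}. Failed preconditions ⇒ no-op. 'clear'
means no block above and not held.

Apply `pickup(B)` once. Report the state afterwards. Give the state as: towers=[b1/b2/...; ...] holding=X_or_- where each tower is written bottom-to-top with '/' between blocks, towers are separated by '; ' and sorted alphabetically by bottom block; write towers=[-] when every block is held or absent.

towers=[D/A/C; E; F; G; H] holding=B

before: towers=[B; D/A/C; E; F; G; H] holding=-
pre[pickup(B)]: clear(B) ✓, ontable(B) ✓, handempty ✓
all met → apply pickup(B)
after:  towers=[D/A/C; E; F; G; H] holding=B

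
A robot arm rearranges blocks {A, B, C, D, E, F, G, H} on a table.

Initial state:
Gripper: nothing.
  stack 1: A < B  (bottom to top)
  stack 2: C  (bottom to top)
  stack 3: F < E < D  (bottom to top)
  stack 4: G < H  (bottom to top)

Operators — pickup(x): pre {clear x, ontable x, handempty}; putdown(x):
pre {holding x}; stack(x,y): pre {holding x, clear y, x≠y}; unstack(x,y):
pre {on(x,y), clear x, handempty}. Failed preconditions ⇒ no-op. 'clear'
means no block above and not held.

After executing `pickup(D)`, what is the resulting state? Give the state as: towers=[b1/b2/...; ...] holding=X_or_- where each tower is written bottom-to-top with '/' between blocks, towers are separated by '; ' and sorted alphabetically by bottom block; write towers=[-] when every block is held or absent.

towers=[A/B; C; F/E/D; G/H] holding=-

before: towers=[A/B; C; F/E/D; G/H] holding=-
pre[pickup(D)]: clear(D) ✓, ontable(D) ✗, handempty ✓
ontable(D) unmet → pickup(D) is a no-op
after:  towers=[A/B; C; F/E/D; G/H] holding=-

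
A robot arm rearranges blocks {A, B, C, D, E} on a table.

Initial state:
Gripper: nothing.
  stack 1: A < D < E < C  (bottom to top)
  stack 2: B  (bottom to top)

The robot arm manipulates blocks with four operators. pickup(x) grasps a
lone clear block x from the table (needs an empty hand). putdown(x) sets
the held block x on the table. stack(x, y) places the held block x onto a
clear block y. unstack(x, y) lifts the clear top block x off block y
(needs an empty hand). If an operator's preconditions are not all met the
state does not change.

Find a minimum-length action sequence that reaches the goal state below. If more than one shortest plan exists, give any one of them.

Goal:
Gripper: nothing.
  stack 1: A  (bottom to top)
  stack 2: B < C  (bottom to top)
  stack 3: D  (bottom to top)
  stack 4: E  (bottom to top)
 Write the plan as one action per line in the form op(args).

step 1 (unstack(C, E)): towers=[A/D/E; B] holding=C
step 2 (stack(C, B)): towers=[A/D/E; B/C] holding=-
step 3 (unstack(E, D)): towers=[A/D; B/C] holding=E
step 4 (putdown(E)): towers=[A/D; B/C; E] holding=-
step 5 (unstack(D, A)): towers=[A; B/C; E] holding=D
step 6 (putdown(D)): towers=[A; B/C; D; E] holding=-
goal check: towers=[A; B/C; D; E] holding=- — reached (length 6, optimal by BFS)

unstack(C, E)
stack(C, B)
unstack(E, D)
putdown(E)
unstack(D, A)
putdown(D)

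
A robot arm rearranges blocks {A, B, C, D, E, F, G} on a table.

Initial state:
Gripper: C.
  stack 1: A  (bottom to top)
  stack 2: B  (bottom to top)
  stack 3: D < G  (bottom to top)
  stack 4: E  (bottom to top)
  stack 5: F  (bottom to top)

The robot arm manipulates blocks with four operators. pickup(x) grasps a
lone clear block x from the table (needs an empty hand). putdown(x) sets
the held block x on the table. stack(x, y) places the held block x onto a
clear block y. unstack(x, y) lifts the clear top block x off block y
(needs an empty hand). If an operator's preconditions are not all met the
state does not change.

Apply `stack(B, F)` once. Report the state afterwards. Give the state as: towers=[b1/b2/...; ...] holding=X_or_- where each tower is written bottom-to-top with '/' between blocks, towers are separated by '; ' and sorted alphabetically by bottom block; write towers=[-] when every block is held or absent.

towers=[A; B; D/G; E; F] holding=C

before: towers=[A; B; D/G; E; F] holding=C
pre[stack(B, F)]: holding(B) no, clear(F) yes, B≠F yes
holding(B) unmet → stack(B, F) is a no-op
after:  towers=[A; B; D/G; E; F] holding=C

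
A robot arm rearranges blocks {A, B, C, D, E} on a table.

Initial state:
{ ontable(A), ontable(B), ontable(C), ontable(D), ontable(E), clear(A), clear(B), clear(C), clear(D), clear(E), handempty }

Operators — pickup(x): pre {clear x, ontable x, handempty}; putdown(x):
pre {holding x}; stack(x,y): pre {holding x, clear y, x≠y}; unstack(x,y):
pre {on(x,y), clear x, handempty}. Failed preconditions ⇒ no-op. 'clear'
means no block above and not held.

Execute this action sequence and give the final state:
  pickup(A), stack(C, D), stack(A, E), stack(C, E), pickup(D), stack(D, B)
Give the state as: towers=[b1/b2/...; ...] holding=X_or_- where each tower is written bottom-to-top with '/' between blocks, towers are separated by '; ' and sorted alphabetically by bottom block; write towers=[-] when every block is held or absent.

towers=[B/D; C; E/A] holding=-

step 1 (pickup(A)): towers=[B; C; D; E] holding=A
step 2 (stack(C, D)) [no-op]: towers=[B; C; D; E] holding=A
step 3 (stack(A, E)): towers=[B; C; D; E/A] holding=-
step 4 (stack(C, E)) [no-op]: towers=[B; C; D; E/A] holding=-
step 5 (pickup(D)): towers=[B; C; E/A] holding=D
step 6 (stack(D, B)): towers=[B/D; C; E/A] holding=-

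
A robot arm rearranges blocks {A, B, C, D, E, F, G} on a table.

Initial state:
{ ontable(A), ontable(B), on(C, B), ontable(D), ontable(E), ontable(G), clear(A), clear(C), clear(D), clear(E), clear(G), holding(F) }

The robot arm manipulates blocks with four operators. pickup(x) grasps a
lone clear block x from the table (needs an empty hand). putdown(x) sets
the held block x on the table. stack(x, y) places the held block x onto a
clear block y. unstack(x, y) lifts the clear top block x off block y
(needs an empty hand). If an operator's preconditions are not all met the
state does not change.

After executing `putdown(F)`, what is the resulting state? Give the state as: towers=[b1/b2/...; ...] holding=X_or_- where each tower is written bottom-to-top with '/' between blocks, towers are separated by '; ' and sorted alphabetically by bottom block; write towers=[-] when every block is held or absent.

towers=[A; B/C; D; E; F; G] holding=-

before: towers=[A; B/C; D; E; G] holding=F
pre[putdown(F)]: holding(F) yes
all met → apply putdown(F)
after:  towers=[A; B/C; D; E; F; G] holding=-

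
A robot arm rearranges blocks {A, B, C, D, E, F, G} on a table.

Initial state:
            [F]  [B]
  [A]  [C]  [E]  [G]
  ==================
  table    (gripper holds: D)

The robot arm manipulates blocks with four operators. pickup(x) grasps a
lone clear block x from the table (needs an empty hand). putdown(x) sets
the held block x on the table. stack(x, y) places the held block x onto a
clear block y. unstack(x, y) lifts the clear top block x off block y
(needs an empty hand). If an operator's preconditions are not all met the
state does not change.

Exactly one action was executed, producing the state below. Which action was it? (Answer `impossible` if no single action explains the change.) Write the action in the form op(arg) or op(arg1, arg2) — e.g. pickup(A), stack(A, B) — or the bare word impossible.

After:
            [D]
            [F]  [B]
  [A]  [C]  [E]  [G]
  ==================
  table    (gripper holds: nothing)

target: towers=[A; C; E/F/D; G/B] holding=-
        putdown(D) → towers=[A; C; D; E/F; G/B] holding=-
       stack(D, B) → towers=[A; C; E/F; G/B/D] holding=-
       stack(D, F) → towers=[A; C; E/F/D; G/B] holding=-  ← match
       stack(D, A) → towers=[A/D; C; E/F; G/B] holding=-
       stack(D, C) → towers=[A; C/D; E/F; G/B] holding=-

stack(D, F)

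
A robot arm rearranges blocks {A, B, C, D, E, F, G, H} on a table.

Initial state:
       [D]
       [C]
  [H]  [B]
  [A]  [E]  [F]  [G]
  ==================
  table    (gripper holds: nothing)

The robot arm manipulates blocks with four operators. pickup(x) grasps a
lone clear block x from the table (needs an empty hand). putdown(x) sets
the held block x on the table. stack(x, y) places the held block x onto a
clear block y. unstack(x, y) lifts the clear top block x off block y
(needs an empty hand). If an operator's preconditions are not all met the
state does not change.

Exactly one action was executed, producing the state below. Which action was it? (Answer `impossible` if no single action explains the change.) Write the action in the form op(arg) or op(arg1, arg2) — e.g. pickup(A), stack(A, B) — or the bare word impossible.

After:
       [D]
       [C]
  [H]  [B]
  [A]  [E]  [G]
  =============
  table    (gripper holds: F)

pickup(F)

target: towers=[A/H; E/B/C/D; G] holding=F
         pickup(G) → towers=[A/H; E/B/C/D; F] holding=G
     unstack(H, A) → towers=[A; E/B/C/D; F; G] holding=H
         pickup(F) → towers=[A/H; E/B/C/D; G] holding=F  ← match
     unstack(D, C) → towers=[A/H; E/B/C; F; G] holding=D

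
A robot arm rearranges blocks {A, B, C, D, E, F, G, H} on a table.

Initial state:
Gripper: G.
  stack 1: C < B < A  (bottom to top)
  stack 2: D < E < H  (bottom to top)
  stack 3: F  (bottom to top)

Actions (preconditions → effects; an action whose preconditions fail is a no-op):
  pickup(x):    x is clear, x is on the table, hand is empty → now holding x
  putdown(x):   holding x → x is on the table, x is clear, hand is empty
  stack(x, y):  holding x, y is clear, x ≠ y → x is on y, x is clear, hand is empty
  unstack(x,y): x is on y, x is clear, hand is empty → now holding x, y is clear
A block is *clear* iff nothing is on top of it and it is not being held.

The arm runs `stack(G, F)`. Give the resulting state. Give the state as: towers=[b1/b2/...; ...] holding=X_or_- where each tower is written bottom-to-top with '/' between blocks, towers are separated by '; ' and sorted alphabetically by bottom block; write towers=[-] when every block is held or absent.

towers=[C/B/A; D/E/H; F/G] holding=-

before: towers=[C/B/A; D/E/H; F] holding=G
pre[stack(G, F)]: holding(G) ok, clear(F) ok, G≠F ok
all met → apply stack(G, F)
after:  towers=[C/B/A; D/E/H; F/G] holding=-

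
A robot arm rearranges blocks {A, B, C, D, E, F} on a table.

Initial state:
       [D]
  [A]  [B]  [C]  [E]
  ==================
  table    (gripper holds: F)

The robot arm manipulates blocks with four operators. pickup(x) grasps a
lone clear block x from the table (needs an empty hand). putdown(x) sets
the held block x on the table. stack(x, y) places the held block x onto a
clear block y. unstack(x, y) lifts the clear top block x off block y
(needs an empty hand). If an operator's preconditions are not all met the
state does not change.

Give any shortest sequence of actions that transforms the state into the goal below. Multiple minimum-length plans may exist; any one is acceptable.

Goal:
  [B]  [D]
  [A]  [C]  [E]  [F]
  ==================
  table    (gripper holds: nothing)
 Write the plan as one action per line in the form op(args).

putdown(F)
unstack(D, B)
stack(D, C)
pickup(B)
stack(B, A)

step 1 (putdown(F)): towers=[A; B/D; C; E; F] holding=-
step 2 (unstack(D, B)): towers=[A; B; C; E; F] holding=D
step 3 (stack(D, C)): towers=[A; B; C/D; E; F] holding=-
step 4 (pickup(B)): towers=[A; C/D; E; F] holding=B
step 5 (stack(B, A)): towers=[A/B; C/D; E; F] holding=-
goal check: towers=[A/B; C/D; E; F] holding=- — reached (length 5, optimal by BFS)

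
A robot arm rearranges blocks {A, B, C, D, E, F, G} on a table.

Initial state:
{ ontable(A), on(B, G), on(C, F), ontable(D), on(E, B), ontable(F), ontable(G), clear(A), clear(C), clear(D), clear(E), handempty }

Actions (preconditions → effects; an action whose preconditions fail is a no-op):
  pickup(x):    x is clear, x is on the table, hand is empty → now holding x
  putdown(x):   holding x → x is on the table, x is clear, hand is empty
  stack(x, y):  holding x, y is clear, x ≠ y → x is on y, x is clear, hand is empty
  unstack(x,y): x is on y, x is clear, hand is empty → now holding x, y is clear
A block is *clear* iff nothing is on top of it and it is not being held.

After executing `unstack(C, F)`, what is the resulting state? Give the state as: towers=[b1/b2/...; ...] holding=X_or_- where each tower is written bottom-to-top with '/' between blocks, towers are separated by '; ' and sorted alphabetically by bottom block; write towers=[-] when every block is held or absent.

towers=[A; D; F; G/B/E] holding=C

before: towers=[A; D; F/C; G/B/E] holding=-
pre[unstack(C, F)]: on(C,F) ✓, clear(C) ✓, handempty ✓
all met → apply unstack(C, F)
after:  towers=[A; D; F; G/B/E] holding=C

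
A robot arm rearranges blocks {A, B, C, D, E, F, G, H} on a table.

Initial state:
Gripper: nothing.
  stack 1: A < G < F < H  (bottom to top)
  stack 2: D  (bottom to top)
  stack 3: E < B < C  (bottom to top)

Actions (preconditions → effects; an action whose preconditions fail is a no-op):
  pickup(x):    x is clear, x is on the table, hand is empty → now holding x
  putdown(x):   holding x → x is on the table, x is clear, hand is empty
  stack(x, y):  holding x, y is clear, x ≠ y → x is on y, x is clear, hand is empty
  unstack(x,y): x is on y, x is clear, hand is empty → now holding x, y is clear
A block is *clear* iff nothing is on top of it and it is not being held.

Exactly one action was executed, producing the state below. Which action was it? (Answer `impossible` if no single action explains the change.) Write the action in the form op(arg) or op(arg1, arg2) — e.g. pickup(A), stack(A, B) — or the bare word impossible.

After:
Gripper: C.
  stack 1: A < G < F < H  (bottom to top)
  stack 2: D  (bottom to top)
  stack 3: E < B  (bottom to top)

unstack(C, B)

target: towers=[A/G/F/H; D; E/B] holding=C
     unstack(H, F) → towers=[A/G/F; D; E/B/C] holding=H
         pickup(D) → towers=[A/G/F/H; E/B/C] holding=D
     unstack(C, B) → towers=[A/G/F/H; D; E/B] holding=C  ← match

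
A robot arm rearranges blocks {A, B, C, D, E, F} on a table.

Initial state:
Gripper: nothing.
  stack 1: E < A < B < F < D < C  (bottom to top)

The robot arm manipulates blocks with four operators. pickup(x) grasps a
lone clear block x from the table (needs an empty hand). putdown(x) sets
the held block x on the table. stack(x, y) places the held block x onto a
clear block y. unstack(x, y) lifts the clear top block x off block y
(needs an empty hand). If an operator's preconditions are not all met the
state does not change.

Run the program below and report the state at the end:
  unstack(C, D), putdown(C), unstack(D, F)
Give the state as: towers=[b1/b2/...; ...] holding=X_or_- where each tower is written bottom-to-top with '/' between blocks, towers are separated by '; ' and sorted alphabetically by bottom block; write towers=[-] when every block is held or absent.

towers=[C; E/A/B/F] holding=D

step 1 (unstack(C, D)): towers=[E/A/B/F/D] holding=C
step 2 (putdown(C)): towers=[C; E/A/B/F/D] holding=-
step 3 (unstack(D, F)): towers=[C; E/A/B/F] holding=D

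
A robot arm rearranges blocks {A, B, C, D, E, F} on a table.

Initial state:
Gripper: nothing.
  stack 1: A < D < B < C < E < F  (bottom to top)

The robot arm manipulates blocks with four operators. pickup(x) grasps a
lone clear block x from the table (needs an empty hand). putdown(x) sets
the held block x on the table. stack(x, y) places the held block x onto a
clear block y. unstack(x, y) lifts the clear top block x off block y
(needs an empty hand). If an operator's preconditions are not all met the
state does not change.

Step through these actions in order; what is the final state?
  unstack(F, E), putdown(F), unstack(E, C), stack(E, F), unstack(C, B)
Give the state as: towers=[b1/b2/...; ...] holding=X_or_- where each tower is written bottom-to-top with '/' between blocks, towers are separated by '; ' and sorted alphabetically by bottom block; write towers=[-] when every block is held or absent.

step 1 (unstack(F, E)): towers=[A/D/B/C/E] holding=F
step 2 (putdown(F)): towers=[A/D/B/C/E; F] holding=-
step 3 (unstack(E, C)): towers=[A/D/B/C; F] holding=E
step 4 (stack(E, F)): towers=[A/D/B/C; F/E] holding=-
step 5 (unstack(C, B)): towers=[A/D/B; F/E] holding=C

towers=[A/D/B; F/E] holding=C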